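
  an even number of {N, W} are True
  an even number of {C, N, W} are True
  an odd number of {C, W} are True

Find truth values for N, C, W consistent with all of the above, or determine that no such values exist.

N = True, C = False, W = True

{N, W}: 2 true → even ✓
{C, N, W}: 2 true → even ✓
{C, W}: 1 true → odd ✓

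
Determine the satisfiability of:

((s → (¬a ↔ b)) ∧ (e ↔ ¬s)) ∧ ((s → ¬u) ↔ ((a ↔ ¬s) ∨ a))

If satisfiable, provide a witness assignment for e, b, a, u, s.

e = True, b = False, a = True, u = True, s = False

  (s → (¬a ↔ b)) ∧ (e ↔ ¬s) = True
    s → (¬a ↔ b) = True
      ¬a ↔ b = True
        ¬a = False
    e ↔ ¬s = True
      ¬s = True
  (s → ¬u) ↔ ((a ↔ ¬s) ∨ a) = True
    s → ¬u = True
      ¬u = False
    (a ↔ ¬s) ∨ a = True
      a ↔ ¬s = True
        ¬s = True
Both conjuncts True, so the formula holds.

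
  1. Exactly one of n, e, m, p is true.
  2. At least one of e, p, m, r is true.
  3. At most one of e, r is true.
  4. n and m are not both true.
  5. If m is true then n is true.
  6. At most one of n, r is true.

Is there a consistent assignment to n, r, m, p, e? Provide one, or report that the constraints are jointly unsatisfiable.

n=F; r=T; m=F; p=T; e=F

  (1) {n, e, m, p}: 1 true — exactly one ✓
  (2) {e, p, m, r}: 2 true — at least one ✓
  (3) {e, r}: 1 true — at most one ✓
  (4) n=F, m=F — not both ✓
  (5) m=F ⇒ n: vacuous ✓
  (6) {n, r}: 1 true — at most one ✓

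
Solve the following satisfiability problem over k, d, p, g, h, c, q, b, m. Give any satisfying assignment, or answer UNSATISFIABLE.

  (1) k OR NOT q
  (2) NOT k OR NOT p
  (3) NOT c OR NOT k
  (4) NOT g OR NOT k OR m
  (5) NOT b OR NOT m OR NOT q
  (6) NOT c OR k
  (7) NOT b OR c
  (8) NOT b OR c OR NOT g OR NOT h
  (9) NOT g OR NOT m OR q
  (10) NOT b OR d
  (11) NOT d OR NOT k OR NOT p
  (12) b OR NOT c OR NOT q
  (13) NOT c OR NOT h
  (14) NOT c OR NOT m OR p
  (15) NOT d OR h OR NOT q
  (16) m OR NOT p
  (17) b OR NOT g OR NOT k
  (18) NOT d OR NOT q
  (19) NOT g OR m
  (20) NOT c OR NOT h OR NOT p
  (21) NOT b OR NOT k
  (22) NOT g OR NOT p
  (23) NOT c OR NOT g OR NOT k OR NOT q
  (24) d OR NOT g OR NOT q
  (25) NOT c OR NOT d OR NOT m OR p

k: False, d: False, p: False, g: False, h: True, c: False, q: False, b: False, m: True

Set k = False.
  then (k OR NOT q) forces q = False.
  then (NOT c OR k) forces c = False.
  then (NOT b OR c) forces b = False.
Set d = False.
Set p = False.
Try g = True:
  (NOT g OR NOT m OR q) forces m = False.
  clause (NOT g OR m) is falsified — backtrack.
So g = False.
Set h = True.
Set m = True.
All clauses satisfied.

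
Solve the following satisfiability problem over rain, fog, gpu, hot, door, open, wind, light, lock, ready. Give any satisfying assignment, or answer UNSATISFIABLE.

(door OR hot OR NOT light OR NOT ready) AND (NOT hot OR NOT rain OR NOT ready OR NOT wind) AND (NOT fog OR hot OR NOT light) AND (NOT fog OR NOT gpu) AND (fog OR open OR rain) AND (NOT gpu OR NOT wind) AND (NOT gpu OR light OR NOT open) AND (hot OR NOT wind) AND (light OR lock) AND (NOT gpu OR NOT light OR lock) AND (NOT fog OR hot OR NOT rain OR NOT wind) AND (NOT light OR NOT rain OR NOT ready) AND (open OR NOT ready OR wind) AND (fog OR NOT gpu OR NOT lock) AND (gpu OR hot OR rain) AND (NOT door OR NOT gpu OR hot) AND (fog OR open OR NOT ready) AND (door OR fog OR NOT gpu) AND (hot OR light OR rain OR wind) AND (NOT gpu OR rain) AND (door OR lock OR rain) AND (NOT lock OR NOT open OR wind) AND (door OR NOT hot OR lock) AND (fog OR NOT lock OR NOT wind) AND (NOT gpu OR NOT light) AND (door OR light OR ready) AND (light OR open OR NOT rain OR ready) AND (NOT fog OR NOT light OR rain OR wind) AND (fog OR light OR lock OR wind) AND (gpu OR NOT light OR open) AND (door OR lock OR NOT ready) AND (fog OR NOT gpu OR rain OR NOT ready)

Set rain = False.
  then (NOT gpu OR rain) forces gpu = False.
  then (gpu OR hot OR rain) forces hot = True.
Set fog = True.
Set door = True.
Set open = True.
Set wind = True.
Set light = True.
Set lock = False.
Set ready = False.
All clauses satisfied.

rain: False; fog: True; gpu: False; hot: True; door: True; open: True; wind: True; light: True; lock: False; ready: False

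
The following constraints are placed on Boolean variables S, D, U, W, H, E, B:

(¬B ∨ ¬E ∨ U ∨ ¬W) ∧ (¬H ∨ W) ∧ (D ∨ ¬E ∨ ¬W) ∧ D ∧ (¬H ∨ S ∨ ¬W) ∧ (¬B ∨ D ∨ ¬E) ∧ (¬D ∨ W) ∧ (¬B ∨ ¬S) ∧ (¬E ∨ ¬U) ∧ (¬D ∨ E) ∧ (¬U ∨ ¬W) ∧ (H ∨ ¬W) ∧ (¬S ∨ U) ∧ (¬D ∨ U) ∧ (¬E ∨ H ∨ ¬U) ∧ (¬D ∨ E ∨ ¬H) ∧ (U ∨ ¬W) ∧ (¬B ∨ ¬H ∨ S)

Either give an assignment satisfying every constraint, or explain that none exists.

The formula is unsatisfiable.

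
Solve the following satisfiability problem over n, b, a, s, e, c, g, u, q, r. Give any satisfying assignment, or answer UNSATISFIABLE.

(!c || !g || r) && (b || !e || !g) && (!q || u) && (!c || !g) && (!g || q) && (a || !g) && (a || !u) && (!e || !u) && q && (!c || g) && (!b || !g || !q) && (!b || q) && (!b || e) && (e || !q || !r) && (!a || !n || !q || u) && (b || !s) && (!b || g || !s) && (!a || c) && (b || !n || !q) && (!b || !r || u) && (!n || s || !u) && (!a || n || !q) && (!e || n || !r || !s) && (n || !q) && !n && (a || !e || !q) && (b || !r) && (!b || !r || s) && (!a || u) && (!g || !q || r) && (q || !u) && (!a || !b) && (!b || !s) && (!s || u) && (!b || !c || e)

Unsatisfiable — no assignment works.

Case n = True:
  Clause (!n) is falsified — contradiction.
Case n = False:
  (q) forces q = True.
  Clause (n || !q) is falsified — contradiction.
Both cases fail, so the formula is unsatisfiable.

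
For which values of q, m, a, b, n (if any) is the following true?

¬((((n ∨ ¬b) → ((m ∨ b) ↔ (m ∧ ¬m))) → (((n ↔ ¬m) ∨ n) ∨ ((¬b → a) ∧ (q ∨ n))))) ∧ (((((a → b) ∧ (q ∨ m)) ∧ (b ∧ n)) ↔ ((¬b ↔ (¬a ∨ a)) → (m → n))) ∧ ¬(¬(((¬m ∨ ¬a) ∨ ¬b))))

Unsatisfiable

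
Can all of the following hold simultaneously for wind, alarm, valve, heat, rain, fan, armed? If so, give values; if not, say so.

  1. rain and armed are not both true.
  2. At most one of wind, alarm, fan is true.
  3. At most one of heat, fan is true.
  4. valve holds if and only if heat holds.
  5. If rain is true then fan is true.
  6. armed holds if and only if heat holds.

wind = False; alarm = False; valve = False; heat = False; rain = False; fan = True; armed = False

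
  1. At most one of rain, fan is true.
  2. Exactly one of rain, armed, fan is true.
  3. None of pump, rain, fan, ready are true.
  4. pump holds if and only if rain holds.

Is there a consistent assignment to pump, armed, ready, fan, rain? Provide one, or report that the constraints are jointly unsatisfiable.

pump=F, armed=T, ready=F, fan=F, rain=F

  (1) {rain, fan}: 0 true — at most one ✓
  (2) {rain, armed, fan}: 1 true — exactly one ✓
  (3) {pump, rain, fan, ready}: 0 true — none ✓
  (4) pump=F, rain=F — same ✓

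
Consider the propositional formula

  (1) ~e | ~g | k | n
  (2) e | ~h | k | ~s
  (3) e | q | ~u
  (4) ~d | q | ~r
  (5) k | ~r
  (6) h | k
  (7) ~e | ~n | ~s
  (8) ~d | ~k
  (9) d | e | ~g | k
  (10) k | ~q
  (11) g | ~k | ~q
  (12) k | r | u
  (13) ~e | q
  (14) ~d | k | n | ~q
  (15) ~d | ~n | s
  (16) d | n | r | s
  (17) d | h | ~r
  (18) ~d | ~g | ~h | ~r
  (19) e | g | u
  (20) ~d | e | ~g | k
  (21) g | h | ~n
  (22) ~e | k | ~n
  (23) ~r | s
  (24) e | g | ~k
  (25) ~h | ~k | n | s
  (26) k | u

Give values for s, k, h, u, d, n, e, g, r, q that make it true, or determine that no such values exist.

Set s = True.
Set k = True.
  then (~d | ~k) forces d = False.
Set h = True.
Set u = True.
Set n = False.
Set e = True.
  then (~e | q) forces q = True.
  then (g | ~k | ~q) forces g = True.
Set r = True.
All clauses satisfied.

s: True, k: True, h: True, u: True, d: False, n: False, e: True, g: True, r: True, q: True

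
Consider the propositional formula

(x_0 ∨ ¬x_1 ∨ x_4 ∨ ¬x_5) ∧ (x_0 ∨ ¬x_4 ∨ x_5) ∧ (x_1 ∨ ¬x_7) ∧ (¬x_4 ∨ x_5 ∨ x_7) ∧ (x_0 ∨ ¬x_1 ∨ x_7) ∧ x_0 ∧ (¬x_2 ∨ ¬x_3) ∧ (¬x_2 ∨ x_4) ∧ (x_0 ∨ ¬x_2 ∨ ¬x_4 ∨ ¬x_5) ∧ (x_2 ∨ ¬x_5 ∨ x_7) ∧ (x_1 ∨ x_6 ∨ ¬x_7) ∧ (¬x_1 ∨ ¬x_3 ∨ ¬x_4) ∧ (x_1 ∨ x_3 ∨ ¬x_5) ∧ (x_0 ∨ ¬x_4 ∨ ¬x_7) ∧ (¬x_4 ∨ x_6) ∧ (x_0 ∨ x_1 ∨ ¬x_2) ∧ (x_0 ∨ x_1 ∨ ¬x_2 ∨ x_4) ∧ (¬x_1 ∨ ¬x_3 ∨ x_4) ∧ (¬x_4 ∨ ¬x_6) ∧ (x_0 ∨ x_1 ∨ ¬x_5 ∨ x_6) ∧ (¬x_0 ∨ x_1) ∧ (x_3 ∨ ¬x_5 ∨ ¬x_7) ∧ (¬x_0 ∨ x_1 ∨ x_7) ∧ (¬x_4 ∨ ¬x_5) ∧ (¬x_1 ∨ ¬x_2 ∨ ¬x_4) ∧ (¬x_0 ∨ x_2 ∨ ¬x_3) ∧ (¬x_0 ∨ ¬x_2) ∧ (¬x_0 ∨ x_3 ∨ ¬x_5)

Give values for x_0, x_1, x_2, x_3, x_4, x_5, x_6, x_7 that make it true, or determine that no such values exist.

Unit clause (x_0) forces x_0 = True.
In (¬x_0 ∨ x_1) only x_1 is left, so x_1 = True.
In (¬x_0 ∨ ¬x_2) only ¬x_2 is left, so x_2 = False.
In (¬x_0 ∨ x_2 ∨ ¬x_3) only ¬x_3 is left, so x_3 = False.
In (¬x_0 ∨ x_3 ∨ ¬x_5) only ¬x_5 is left, so x_5 = False.
Set x_4 = False.
Set x_6 = False.
Set x_7 = False.
All clauses satisfied.

x_0 = True, x_1 = True, x_2 = False, x_3 = False, x_4 = False, x_5 = False, x_6 = False, x_7 = False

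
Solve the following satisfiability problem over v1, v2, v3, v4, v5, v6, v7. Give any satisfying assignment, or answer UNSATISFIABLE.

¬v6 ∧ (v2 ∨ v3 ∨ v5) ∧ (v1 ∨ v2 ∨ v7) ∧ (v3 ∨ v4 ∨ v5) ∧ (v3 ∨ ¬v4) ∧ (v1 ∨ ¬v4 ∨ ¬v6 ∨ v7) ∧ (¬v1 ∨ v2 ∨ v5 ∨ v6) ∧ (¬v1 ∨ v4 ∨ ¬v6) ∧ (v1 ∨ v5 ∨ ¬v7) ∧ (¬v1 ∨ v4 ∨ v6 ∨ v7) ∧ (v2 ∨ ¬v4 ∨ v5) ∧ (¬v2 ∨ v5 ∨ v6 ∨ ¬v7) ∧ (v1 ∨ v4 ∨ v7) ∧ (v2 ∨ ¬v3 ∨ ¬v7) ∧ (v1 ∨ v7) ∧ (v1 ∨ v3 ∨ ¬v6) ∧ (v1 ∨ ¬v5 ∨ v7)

v1=T; v2=T; v3=T; v4=T; v5=T; v6=F; v7=F

Unit clause (¬v6) forces v6 = False.
Set v1 = True.
Set v2 = True.
Set v3 = True.
Set v4 = True.
Set v5 = True.
Set v7 = False.
All clauses satisfied.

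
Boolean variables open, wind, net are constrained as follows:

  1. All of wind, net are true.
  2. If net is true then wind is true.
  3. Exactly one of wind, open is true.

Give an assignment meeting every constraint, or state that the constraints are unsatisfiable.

open = False, wind = True, net = True

  (1) {wind, net}: all 2 true ✓
  (2) net=T ⇒ wind: T ✓
  (3) {wind, open}: 1 true — exactly one ✓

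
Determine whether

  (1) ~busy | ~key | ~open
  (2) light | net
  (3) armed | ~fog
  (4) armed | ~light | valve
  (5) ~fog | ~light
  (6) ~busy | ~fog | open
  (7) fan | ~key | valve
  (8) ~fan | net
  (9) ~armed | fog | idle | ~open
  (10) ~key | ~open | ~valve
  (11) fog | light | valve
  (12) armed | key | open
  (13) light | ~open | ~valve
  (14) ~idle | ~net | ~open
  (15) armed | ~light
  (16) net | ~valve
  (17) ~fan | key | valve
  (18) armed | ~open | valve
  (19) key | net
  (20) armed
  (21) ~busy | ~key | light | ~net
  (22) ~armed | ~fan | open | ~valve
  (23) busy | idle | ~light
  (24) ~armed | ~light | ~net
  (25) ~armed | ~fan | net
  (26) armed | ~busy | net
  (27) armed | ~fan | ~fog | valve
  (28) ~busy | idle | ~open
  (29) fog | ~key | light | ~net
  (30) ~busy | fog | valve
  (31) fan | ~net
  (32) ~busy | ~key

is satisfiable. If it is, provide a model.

Unit clause (armed) forces armed = True.
Set open = False.
Try key = False:
  (key | net) forces net = True.
  (~armed | ~light | ~net) forces light = False.
  (fan | ~net) forces fan = True.
  (~fan | key | valve) forces valve = True.
  clause (~armed | ~fan | open | ~valve) is falsified — backtrack.
So key = True.
  then (~busy | ~key) forces busy = False.
Set net = True.
  then (~armed | ~light | ~net) forces light = False.
  then (fog | ~key | light | ~net) forces fog = True.
  then (fan | ~net) forces fan = True.
  then (~armed | ~fan | open | ~valve) forces valve = False.
Set idle = True.
All clauses satisfied.

open: False, key: True, net: True, fan: True, busy: False, light: False, valve: False, fog: True, armed: True, idle: True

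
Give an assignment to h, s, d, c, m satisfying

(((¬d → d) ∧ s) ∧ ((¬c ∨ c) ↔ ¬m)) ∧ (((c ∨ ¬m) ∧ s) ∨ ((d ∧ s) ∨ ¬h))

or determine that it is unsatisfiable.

h = False, s = True, d = True, c = False, m = False

  ((¬d → d) ∧ s) ∧ ((¬c ∨ c) ↔ ¬m) = True
    (¬d → d) ∧ s = True
      ¬d → d = True
        ¬d = False
    (¬c ∨ c) ↔ ¬m = True
      ¬c ∨ c = True
        ¬c = True
      ¬m = True
  ((c ∨ ¬m) ∧ s) ∨ ((d ∧ s) ∨ ¬h) = True
    (c ∨ ¬m) ∧ s = True
      c ∨ ¬m = True
        ¬m = True
    (d ∧ s) ∨ ¬h = True
      d ∧ s = True
      ¬h = True
Both conjuncts True, so the formula holds.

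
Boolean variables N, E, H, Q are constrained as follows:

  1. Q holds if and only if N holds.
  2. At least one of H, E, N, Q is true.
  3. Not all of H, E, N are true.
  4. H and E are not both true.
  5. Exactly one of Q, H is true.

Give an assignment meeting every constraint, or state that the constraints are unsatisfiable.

N: True, E: True, H: False, Q: True

  (1) Q=T, N=T — same ✓
  (2) {H, E, N, Q}: 3 true — at least one ✓
  (3) {H, E, N}: 2/3 true — not all ✓
  (4) H=F, E=T — not both ✓
  (5) {Q, H}: 1 true — exactly one ✓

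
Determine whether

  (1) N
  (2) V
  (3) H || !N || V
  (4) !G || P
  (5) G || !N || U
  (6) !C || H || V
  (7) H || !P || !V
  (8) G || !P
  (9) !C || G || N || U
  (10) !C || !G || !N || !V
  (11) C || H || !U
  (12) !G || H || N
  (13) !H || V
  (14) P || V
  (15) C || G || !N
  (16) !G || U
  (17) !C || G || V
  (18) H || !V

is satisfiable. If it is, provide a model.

Unit clause (N) forces N = True.
Unit clause (V) forces V = True.
In (H || !V) only H is left, so H = True.
Set G = False.
  then (G || !N || U) forces U = True.
  then (G || !P) forces P = False.
  then (C || G || !N) forces C = True.
All clauses satisfied.

G=F; H=T; V=T; U=T; C=T; P=F; N=T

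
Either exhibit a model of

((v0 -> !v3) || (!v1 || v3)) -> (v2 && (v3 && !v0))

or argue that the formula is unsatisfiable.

v0 = False; v1 = True; v2 = True; v3 = True

  ((v0 -> !v3) || (!v1 || v3)) -> (v2 && (v3 && !v0)) = True
    (v0 -> !v3) || (!v1 || v3) = True
      v0 -> !v3 = True
        !v3 = False
      !v1 || v3 = True
        !v1 = False
    v2 && (v3 && !v0) = True
      v3 && !v0 = True
        !v0 = True
The formula evaluates to True.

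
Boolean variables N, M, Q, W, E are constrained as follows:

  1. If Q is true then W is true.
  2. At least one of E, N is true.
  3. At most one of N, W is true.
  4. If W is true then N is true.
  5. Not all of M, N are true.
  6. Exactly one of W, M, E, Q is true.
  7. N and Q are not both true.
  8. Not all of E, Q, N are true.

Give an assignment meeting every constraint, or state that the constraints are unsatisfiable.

N = False, M = False, Q = False, W = False, E = True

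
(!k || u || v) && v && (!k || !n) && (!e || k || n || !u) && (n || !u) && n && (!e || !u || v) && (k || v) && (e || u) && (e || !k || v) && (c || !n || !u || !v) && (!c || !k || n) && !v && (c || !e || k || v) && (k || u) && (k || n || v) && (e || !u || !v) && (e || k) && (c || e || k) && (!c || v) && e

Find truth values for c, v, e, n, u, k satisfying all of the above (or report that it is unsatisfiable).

Case v = True:
  Clause (!v) is falsified — contradiction.
Case v = False:
  Clause (v) is falsified — contradiction.
Both cases fail, so the formula is unsatisfiable.

Unsatisfiable — no assignment works.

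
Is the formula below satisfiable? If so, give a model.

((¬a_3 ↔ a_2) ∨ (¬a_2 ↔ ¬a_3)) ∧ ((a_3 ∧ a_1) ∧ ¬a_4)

a_1=T, a_2=F, a_3=T, a_4=F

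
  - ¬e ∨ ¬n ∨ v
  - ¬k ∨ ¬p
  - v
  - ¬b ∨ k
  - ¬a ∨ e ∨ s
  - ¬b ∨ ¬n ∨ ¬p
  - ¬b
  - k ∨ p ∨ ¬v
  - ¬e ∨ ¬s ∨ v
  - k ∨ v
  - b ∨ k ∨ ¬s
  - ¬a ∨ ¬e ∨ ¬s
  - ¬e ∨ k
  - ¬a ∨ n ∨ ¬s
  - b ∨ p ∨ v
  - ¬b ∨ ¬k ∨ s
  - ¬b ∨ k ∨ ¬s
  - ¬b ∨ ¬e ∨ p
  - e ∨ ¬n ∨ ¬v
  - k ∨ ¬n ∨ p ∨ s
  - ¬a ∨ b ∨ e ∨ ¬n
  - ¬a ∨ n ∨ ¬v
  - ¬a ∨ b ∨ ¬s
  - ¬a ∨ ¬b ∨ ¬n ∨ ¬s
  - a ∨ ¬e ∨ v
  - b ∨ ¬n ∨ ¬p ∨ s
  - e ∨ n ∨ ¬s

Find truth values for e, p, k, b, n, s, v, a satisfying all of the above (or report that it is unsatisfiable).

e = True, p = False, k = True, b = False, n = False, s = False, v = True, a = False

Unit clause (v) forces v = True.
Unit clause (¬b) forces b = False.
Set e = True.
  then (¬e ∨ k) forces k = True.
  then (¬k ∨ ¬p) forces p = False.
Set n = False.
  then (¬a ∨ n ∨ ¬v) forces a = False.
Set s = False.
All clauses satisfied.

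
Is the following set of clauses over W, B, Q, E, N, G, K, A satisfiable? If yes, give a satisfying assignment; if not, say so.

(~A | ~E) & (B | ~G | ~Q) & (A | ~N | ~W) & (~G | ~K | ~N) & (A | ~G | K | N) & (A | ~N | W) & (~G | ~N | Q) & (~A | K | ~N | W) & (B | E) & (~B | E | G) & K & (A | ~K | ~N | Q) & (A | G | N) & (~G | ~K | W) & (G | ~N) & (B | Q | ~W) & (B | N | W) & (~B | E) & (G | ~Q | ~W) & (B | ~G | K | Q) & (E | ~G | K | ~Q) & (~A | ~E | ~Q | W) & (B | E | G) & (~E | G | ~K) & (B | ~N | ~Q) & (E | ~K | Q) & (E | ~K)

Unit clause (K) forces K = True.
In (E | ~K) only E is left, so E = True.
In (~A | ~E) only ~A is left, so A = False.
In (~E | G | ~K) only G is left, so G = True.
In (~G | ~K | ~N) only ~N is left, so N = False.
In (~G | ~K | W) only W is left, so W = True.
Try B = False:
  (B | ~G | ~Q) forces Q = False.
  clause (B | Q | ~W) is falsified — backtrack.
So B = True.
Set Q = False.
All clauses satisfied.

W = True; B = True; Q = False; E = True; N = False; G = True; K = True; A = False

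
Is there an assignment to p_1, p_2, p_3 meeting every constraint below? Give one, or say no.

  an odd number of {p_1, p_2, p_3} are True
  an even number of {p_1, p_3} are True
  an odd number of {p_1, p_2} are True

p_1 = False; p_2 = True; p_3 = False

{p_1, p_2, p_3}: 1 true → odd ✓
{p_1, p_3}: 0 true → even ✓
{p_1, p_2}: 1 true → odd ✓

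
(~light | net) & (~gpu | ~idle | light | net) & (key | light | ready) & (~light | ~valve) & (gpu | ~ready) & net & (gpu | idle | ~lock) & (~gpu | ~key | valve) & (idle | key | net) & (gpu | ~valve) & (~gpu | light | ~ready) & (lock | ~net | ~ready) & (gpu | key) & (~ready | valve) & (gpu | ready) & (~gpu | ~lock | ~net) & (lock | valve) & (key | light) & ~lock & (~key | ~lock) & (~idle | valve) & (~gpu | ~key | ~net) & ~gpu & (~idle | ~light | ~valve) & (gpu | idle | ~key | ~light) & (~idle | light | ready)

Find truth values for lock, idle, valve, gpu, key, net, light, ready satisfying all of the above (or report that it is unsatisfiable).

Case gpu = True:
  Clause (~gpu) is falsified — contradiction.
Case gpu = False:
  (gpu | ~ready) forces ready = False.
  Clause (gpu | ready) is falsified — contradiction.
Both cases fail, so the formula is unsatisfiable.

Unsatisfiable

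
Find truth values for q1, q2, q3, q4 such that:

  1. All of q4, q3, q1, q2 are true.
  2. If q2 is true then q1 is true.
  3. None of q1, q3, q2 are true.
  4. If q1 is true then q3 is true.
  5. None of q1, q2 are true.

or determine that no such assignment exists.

Case q1 = True:
  Constraint (3) is violated (q1=T) — contradiction.
Case q1 = False:
  Constraint (1) is violated (q1=F) — contradiction.
Both cases fail — unsatisfiable.

Unsatisfiable — no assignment works.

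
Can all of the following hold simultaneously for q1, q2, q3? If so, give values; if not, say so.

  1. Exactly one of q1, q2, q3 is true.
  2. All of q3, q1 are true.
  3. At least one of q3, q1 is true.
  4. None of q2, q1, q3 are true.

The formula is unsatisfiable.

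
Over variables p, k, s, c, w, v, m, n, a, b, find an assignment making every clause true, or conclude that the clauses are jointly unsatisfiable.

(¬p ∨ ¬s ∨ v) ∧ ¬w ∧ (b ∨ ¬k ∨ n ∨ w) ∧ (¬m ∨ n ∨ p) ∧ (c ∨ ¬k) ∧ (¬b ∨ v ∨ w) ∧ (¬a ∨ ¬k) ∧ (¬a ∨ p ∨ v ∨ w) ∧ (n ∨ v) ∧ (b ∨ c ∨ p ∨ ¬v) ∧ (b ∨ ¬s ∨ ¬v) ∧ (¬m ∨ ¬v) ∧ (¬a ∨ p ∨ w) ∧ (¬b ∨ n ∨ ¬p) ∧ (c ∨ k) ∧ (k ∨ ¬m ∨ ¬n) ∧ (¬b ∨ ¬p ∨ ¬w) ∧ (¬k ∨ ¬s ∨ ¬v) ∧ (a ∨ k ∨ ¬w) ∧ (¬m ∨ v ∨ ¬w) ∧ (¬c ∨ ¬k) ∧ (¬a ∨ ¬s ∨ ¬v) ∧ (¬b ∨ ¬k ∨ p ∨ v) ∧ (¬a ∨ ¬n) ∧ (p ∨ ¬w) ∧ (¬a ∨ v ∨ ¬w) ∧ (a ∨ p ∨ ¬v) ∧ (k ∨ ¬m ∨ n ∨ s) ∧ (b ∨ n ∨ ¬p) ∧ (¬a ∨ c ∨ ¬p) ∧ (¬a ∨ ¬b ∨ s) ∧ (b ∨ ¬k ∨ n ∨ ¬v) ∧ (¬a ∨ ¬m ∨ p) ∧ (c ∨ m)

Unit clause (¬w) forces w = False.
Set p = False.
  then (¬a ∨ p ∨ w) forces a = False.
  then (a ∨ p ∨ ¬v) forces v = False.
  then (¬b ∨ v ∨ w) forces b = False.
  then (n ∨ v) forces n = True.
Try k = True:
  (c ∨ ¬k) forces c = True.
  clause (¬c ∨ ¬k) is falsified — backtrack.
So k = False.
  then (c ∨ k) forces c = True.
  then (k ∨ ¬m ∨ ¬n) forces m = False.
Set s = True.
All clauses satisfied.

p = False, k = False, s = True, c = True, w = False, v = False, m = False, n = True, a = False, b = False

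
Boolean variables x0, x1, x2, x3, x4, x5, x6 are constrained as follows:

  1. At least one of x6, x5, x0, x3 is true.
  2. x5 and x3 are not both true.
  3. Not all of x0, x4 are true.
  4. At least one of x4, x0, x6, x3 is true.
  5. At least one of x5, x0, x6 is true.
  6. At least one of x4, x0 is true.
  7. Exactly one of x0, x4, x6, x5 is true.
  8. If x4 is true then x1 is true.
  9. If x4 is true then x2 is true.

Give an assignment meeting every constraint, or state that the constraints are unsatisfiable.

x0: True, x1: True, x2: False, x3: True, x4: False, x5: False, x6: False

  (1) {x6, x5, x0, x3}: 2 true — at least one ✓
  (2) x5=F, x3=T — not both ✓
  (3) {x0, x4}: 1/2 true — not all ✓
  (4) {x4, x0, x6, x3}: 2 true — at least one ✓
  (5) {x5, x0, x6}: 1 true — at least one ✓
  (6) {x4, x0}: 1 true — at least one ✓
  (7) {x0, x4, x6, x5}: 1 true — exactly one ✓
  (8) x4=F ⇒ x1: vacuous ✓
  (9) x4=F ⇒ x2: vacuous ✓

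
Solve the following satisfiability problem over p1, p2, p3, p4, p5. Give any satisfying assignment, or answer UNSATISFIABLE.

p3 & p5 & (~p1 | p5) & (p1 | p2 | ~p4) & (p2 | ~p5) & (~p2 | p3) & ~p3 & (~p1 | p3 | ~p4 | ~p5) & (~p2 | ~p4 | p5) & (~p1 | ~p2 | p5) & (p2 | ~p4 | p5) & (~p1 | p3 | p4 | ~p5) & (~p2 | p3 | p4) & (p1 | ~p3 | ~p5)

No satisfying assignment exists.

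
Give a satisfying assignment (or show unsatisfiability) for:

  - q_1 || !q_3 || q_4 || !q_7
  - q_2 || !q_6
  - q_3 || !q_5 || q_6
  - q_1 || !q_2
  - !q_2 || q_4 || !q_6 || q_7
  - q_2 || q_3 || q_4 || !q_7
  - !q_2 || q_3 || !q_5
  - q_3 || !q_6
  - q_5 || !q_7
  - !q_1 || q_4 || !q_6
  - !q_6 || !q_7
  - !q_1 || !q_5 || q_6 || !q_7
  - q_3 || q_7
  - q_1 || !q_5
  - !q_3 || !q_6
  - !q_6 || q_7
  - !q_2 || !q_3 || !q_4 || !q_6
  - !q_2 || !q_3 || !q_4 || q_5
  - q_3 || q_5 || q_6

Set q_1 = True.
Set q_2 = True.
Try q_3 = False:
  (!q_2 || q_3 || !q_5) forces q_5 = False.
  (q_3 || !q_6) forces q_6 = False.
  clause (q_3 || q_5 || q_6) is falsified — backtrack.
So q_3 = True.
  then (!q_3 || !q_6) forces q_6 = False.
Set q_4 = True.
  then (!q_2 || !q_3 || !q_4 || q_5) forces q_5 = True.
  then (!q_1 || !q_5 || q_6 || !q_7) forces q_7 = False.
All clauses satisfied.

q_1 = True, q_2 = True, q_3 = True, q_4 = True, q_5 = True, q_6 = False, q_7 = False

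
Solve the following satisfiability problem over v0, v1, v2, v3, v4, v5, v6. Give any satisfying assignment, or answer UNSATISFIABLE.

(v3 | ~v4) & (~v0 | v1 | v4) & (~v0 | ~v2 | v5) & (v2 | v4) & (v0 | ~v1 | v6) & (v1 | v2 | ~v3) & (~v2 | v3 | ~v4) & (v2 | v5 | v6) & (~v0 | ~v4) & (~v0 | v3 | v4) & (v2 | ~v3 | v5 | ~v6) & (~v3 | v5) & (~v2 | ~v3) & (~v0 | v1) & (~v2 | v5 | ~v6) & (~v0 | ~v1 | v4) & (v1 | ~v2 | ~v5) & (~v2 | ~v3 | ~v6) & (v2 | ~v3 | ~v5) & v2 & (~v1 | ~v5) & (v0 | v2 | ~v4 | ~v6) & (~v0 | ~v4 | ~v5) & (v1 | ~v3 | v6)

Unit clause (v2) forces v2 = True.
In (~v2 | ~v3) only ~v3 is left, so v3 = False.
In (v3 | ~v4) only ~v4 is left, so v4 = False.
In (~v0 | v3 | v4) only ~v0 is left, so v0 = False.
Set v1 = False.
  then (v1 | ~v2 | ~v5) forces v5 = False.
  then (~v2 | v5 | ~v6) forces v6 = False.
All clauses satisfied.

v0: False, v1: False, v2: True, v3: False, v4: False, v5: False, v6: False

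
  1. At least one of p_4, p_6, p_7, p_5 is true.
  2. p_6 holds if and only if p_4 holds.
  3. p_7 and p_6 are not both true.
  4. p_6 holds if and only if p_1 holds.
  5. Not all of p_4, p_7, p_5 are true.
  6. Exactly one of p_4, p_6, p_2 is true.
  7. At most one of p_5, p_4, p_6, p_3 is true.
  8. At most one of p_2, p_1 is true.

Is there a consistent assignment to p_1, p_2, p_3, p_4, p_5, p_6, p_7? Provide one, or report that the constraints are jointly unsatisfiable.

p_1 = False, p_2 = True, p_3 = False, p_4 = False, p_5 = False, p_6 = False, p_7 = True

  (1) {p_4, p_6, p_7, p_5}: 1 true — at least one ✓
  (2) p_6=F, p_4=F — same ✓
  (3) p_7=T, p_6=F — not both ✓
  (4) p_6=F, p_1=F — same ✓
  (5) {p_4, p_7, p_5}: 1/3 true — not all ✓
  (6) {p_4, p_6, p_2}: 1 true — exactly one ✓
  (7) {p_5, p_4, p_6, p_3}: 0 true — at most one ✓
  (8) {p_2, p_1}: 1 true — at most one ✓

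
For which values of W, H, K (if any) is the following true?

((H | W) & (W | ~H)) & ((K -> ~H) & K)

W = True, H = False, K = True

  (H | W) & (W | ~H) = True
    H | W = True
    W | ~H = True
      ~H = True
  (K -> ~H) & K = True
    K -> ~H = True
      ~H = True
Both conjuncts True, so the formula holds.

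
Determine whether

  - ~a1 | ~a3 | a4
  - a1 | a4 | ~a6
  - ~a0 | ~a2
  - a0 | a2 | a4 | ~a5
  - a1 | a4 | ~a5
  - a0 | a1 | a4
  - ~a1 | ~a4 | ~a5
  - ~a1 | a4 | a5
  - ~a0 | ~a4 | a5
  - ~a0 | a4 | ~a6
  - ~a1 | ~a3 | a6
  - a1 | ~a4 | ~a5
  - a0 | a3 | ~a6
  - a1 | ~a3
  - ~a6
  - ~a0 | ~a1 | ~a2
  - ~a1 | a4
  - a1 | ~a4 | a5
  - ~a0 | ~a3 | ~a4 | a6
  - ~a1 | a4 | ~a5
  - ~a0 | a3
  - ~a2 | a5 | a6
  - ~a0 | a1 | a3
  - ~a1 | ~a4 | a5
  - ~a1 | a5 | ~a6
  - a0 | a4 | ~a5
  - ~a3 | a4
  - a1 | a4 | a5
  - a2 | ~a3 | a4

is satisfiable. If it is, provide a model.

The formula is unsatisfiable.

Case a1 = True:
  (~a6) forces a6 = False.
  (~a1 | ~a3 | a6) forces a3 = False.
  (~a1 | a4) forces a4 = True.
  (~a1 | ~a4 | ~a5) forces a5 = False.
  Clause (~a1 | ~a4 | a5) is falsified — contradiction.
Case a1 = False:
  (a1 | ~a3) forces a3 = False.
  (~a6) forces a6 = False.
  (~a0 | a3) forces a0 = False.
  (a0 | a1 | a4) forces a4 = True.
  (a1 | ~a4 | ~a5) forces a5 = False.
  Clause (a1 | ~a4 | a5) is falsified — contradiction.
Both cases fail, so the formula is unsatisfiable.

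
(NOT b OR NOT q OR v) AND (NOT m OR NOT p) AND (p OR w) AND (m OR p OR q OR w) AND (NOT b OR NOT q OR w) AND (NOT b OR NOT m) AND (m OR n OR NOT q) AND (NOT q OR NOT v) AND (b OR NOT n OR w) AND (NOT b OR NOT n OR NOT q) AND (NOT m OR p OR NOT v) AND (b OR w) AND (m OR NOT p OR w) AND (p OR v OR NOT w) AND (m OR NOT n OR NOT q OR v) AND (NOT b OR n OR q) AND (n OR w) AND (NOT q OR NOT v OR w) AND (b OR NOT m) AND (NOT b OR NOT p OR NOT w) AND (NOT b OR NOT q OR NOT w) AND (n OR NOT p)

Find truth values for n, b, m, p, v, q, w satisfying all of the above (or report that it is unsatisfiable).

n = True; b = False; m = False; p = True; v = True; q = False; w = True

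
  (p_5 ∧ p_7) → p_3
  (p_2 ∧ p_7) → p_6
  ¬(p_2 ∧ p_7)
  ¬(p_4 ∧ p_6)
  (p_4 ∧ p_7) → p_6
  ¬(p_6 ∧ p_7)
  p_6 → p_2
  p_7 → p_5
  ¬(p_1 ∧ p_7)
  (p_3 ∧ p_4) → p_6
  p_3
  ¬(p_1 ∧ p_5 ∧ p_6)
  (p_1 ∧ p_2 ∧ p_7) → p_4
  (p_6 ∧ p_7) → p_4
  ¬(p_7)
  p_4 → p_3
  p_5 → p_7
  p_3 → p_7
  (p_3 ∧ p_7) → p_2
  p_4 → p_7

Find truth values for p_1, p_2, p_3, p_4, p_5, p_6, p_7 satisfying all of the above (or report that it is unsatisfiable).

No satisfying assignment exists.

Case p_3 = True:
  (¬p_7) forces p_7 = False.
  Clause (¬p_3 ∨ p_7) is falsified — contradiction.
Case p_3 = False:
  Clause (p_3) is falsified — contradiction.
Both cases fail, so the formula is unsatisfiable.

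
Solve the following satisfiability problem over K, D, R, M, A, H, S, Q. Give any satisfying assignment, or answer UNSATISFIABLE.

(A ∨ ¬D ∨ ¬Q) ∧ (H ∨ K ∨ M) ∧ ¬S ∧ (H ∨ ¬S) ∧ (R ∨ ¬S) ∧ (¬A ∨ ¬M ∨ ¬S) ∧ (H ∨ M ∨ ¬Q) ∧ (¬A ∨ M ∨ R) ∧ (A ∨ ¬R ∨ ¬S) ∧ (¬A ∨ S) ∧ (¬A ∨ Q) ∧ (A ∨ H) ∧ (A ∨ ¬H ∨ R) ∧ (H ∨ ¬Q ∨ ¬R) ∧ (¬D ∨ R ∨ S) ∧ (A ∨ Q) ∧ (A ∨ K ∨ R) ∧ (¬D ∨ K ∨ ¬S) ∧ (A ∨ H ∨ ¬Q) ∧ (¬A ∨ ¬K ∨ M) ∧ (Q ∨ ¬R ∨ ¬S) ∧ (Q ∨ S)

K = False, D = False, R = True, M = False, A = False, H = True, S = False, Q = True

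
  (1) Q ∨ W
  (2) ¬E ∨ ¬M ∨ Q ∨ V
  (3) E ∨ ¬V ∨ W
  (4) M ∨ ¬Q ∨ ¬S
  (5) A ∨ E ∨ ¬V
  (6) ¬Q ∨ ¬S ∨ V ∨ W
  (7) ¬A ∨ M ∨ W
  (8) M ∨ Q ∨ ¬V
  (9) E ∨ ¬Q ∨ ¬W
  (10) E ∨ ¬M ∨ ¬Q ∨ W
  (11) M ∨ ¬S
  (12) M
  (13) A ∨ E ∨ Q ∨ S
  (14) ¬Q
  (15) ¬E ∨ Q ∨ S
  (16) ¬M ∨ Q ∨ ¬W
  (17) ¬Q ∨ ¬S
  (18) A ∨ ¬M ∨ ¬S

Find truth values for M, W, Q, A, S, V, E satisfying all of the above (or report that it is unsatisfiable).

Case M = True:
  (¬Q) forces Q = False.
  (Q ∨ W) forces W = True.
  Clause (¬M ∨ Q ∨ ¬W) is falsified — contradiction.
Case M = False:
  Clause (M) is falsified — contradiction.
Both cases fail, so the formula is unsatisfiable.

Unsatisfiable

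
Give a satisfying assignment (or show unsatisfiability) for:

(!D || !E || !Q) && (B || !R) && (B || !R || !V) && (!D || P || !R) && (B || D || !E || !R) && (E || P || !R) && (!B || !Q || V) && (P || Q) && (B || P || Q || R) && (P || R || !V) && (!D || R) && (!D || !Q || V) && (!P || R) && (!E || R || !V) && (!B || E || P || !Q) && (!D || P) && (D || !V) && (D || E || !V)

Set D = True.
  then (!D || R) forces R = True.
  then (!D || P) forces P = True.
  then (B || !R) forces B = True.
Set V = True.
Set Q = True.
  then (!D || !E || !Q) forces E = False.
All clauses satisfied.

D=T; P=T; V=T; Q=T; R=T; B=T; E=F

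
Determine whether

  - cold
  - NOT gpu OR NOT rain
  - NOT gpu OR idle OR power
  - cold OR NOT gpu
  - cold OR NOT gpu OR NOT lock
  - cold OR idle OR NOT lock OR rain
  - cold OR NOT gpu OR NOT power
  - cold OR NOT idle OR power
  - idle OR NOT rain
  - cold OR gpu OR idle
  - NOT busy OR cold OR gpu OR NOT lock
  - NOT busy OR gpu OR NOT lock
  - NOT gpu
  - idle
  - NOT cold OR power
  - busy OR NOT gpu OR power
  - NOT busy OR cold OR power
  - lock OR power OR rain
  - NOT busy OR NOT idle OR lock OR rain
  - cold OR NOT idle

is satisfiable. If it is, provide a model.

Unit clause (cold) forces cold = True.
Unit clause (NOT gpu) forces gpu = False.
Unit clause (idle) forces idle = True.
In (NOT cold OR power) only power is left, so power = True.
Set rain = False.
Try busy = True:
  (NOT busy OR gpu OR NOT lock) forces lock = False.
  clause (NOT busy OR NOT idle OR lock OR rain) is falsified — backtrack.
So busy = False.
Set lock = True.
All clauses satisfied.

cold=T, idle=T, power=T, rain=F, gpu=F, busy=F, lock=T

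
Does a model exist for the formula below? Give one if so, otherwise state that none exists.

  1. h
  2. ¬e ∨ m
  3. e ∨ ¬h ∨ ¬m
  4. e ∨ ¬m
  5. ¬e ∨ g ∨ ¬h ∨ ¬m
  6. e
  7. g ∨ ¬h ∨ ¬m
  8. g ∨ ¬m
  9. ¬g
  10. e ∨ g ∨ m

Case h = True:
  (e) forces e = True.
  (¬e ∨ m) forces m = True.
  (¬e ∨ g ∨ ¬h ∨ ¬m) forces g = True.
  Clause (¬g) is falsified — contradiction.
Case h = False:
  Clause (h) is falsified — contradiction.
Both cases fail, so the formula is unsatisfiable.

Unsatisfiable — no assignment works.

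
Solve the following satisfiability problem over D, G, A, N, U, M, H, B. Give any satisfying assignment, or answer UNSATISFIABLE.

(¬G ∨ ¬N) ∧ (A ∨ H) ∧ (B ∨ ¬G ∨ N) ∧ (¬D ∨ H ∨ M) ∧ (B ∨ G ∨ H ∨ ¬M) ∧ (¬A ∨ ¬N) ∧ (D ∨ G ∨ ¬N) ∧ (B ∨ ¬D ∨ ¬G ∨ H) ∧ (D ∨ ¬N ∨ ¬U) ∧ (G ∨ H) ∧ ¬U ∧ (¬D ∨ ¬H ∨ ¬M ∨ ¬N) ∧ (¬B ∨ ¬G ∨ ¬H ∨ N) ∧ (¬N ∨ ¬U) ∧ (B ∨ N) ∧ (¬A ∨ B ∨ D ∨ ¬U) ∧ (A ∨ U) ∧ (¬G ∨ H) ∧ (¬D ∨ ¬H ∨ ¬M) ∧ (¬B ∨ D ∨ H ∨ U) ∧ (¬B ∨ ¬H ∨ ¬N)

Unit clause (¬U) forces U = False.
In (A ∨ U) only A is left, so A = True.
In (¬A ∨ ¬N) only ¬N is left, so N = False.
In (B ∨ N) only B is left, so B = True.
Set D = False.
  then (¬B ∨ D ∨ H ∨ U) forces H = True.
  then (¬B ∨ ¬G ∨ ¬H ∨ N) forces G = False.
Set M = True.
All clauses satisfied.

D=F, G=F, A=T, N=F, U=F, M=T, H=T, B=T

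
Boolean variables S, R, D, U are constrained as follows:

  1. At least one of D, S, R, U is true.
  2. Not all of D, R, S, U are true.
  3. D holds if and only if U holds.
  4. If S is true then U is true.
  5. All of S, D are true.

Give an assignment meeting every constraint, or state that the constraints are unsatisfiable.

S = True, R = False, D = True, U = True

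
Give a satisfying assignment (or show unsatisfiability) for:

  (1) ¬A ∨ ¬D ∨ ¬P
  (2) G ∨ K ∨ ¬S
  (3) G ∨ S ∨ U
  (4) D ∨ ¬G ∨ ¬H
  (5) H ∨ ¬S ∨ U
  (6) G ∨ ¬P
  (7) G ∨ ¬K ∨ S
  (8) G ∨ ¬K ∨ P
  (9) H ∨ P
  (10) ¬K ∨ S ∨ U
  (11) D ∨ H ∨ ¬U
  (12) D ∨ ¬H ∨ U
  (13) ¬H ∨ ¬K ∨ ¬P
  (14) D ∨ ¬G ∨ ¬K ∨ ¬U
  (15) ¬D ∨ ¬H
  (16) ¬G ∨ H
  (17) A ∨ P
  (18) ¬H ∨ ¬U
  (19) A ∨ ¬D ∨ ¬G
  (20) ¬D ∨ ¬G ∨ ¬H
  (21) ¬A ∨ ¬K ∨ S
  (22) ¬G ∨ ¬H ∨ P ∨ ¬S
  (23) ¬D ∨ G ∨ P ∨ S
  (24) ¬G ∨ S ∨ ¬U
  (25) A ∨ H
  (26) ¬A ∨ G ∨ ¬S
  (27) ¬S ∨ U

Case G = True:
  (¬G ∨ H) forces H = True.
  (D ∨ ¬G ∨ ¬H) forces D = True.
  Clause (¬D ∨ ¬H) is falsified — contradiction.
Case G = False:
  (G ∨ ¬P) forces P = False.
  (G ∨ ¬K ∨ P) forces K = False.
  (G ∨ K ∨ ¬S) forces S = False.
  (G ∨ S ∨ U) forces U = True.
  (H ∨ P) forces H = True.
  Clause (¬H ∨ ¬U) is falsified — contradiction.
Both cases fail, so the formula is unsatisfiable.

No satisfying assignment exists.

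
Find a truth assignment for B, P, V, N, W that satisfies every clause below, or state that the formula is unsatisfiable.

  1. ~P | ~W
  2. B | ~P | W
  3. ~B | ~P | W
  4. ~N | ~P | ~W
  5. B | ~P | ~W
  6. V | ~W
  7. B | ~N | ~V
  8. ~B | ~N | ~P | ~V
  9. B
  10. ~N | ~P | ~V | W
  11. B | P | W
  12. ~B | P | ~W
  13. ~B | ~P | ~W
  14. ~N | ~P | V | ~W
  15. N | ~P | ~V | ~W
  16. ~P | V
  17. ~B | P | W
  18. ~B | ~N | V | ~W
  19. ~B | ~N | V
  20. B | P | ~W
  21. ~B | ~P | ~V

The formula is unsatisfiable.

Case P = True:
  (~P | ~W) forces W = False.
  (B | ~P | W) forces B = True.
  Clause (~B | ~P | W) is falsified — contradiction.
Case P = False:
  (B) forces B = True.
  (~B | P | ~W) forces W = False.
  Clause (~B | P | W) is falsified — contradiction.
Both cases fail, so the formula is unsatisfiable.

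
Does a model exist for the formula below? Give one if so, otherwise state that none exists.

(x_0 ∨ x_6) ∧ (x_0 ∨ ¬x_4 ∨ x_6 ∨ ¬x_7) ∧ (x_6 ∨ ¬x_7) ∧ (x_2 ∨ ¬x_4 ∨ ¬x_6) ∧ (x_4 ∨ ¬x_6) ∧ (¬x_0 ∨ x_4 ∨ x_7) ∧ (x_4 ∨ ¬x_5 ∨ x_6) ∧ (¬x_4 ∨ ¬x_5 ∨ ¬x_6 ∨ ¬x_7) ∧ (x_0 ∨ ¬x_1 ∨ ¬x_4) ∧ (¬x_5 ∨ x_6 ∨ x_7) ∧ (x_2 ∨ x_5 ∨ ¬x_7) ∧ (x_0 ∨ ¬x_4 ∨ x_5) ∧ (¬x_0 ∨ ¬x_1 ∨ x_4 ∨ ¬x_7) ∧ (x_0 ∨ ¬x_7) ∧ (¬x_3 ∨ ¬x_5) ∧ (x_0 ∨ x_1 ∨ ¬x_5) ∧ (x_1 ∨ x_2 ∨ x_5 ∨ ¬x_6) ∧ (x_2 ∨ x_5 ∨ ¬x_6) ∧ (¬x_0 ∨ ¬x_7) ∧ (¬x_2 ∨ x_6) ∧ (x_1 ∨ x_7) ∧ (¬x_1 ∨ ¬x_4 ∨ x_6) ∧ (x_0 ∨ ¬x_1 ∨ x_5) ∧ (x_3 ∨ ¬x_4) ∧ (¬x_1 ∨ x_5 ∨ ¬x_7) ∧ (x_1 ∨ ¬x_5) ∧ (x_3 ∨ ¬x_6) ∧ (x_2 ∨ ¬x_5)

Set x_0 = True.
  then (¬x_0 ∨ ¬x_7) forces x_7 = False.
  then (x_1 ∨ x_7) forces x_1 = True.
  then (¬x_0 ∨ x_4 ∨ x_7) forces x_4 = True.
  then (¬x_1 ∨ ¬x_4 ∨ x_6) forces x_6 = True.
  then (x_3 ∨ ¬x_4) forces x_3 = True.
  then (x_2 ∨ ¬x_4 ∨ ¬x_6) forces x_2 = True.
  then (¬x_3 ∨ ¬x_5) forces x_5 = False.
All clauses satisfied.

x_0=T, x_1=T, x_2=T, x_3=T, x_4=T, x_5=F, x_6=T, x_7=F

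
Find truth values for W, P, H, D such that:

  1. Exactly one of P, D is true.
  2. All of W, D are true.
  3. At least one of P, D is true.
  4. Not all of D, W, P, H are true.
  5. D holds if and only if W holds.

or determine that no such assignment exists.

W: True; P: False; H: True; D: True

  (1) {P, D}: 1 true — exactly one ✓
  (2) {W, D}: all 2 true ✓
  (3) {P, D}: 1 true — at least one ✓
  (4) {D, W, P, H}: 3/4 true — not all ✓
  (5) D=T, W=T — same ✓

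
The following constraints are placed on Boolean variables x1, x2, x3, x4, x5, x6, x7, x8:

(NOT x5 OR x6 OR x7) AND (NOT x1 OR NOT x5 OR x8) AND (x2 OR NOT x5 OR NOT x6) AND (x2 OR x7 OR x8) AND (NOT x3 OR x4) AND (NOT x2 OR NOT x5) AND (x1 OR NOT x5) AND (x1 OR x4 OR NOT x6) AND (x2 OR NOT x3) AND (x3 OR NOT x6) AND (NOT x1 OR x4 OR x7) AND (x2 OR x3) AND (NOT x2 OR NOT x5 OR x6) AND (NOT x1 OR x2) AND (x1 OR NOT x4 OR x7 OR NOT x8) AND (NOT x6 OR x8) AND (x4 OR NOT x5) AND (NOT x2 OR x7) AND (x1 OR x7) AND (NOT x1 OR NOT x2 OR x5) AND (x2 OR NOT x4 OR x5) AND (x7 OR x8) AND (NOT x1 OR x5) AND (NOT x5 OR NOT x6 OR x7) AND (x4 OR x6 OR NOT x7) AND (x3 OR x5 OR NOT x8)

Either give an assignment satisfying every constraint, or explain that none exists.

Try x1 = True:
  (NOT x1 OR x2) forces x2 = True.
  (NOT x2 OR NOT x5) forces x5 = False.
  clause (NOT x1 OR NOT x2 OR x5) is falsified — backtrack.
So x1 = False.
  then (x1 OR NOT x5) forces x5 = False.
  then (x1 OR x7) forces x7 = True.
Try x2 = False:
  (x2 OR NOT x3) forces x3 = False.
  clause (x2 OR x3) is falsified — backtrack.
So x2 = True.
Set x3 = True.
  then (NOT x3 OR x4) forces x4 = True.
Set x6 = False.
Set x8 = False.
All clauses satisfied.

x1=F, x2=T, x3=T, x4=T, x5=F, x6=F, x7=T, x8=F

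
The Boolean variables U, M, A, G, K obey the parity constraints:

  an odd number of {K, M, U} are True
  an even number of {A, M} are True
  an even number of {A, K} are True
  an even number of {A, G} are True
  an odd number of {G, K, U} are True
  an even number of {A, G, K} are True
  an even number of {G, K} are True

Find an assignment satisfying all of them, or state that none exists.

U = True, M = False, A = False, G = False, K = False

{K, M, U}: 1 true → odd ✓
{A, M}: 0 true → even ✓
{A, K}: 0 true → even ✓
{A, G}: 0 true → even ✓
{G, K, U}: 1 true → odd ✓
{A, G, K}: 0 true → even ✓
{G, K}: 0 true → even ✓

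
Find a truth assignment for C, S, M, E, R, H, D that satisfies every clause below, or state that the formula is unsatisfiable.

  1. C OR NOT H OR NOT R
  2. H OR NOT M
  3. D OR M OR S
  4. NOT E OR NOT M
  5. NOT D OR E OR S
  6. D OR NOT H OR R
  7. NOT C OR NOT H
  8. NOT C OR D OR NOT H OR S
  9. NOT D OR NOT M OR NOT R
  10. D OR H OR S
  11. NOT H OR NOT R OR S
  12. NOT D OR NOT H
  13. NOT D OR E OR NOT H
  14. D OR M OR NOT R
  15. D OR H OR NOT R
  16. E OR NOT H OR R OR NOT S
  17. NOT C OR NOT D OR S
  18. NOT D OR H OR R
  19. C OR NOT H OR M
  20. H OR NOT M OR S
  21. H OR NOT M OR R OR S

Set C = False.
Set S = True.
Set M = False.
  then (C OR NOT H OR M) forces H = False.
Set E = False.
Set R = False.
  then (NOT D OR H OR R) forces D = False.
All clauses satisfied.

C = False, S = True, M = False, E = False, R = False, H = False, D = False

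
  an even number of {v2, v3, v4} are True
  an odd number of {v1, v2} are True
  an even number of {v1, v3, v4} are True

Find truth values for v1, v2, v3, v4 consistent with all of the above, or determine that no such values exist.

UNSATISFIABLE

Adding constraints 1, 2, 3 mod 2: every variable appears an even number of times on the left, so the left side is 0.
But the right sides sum to 1 (mod 2). 0 ≠ 1 — the system is inconsistent.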